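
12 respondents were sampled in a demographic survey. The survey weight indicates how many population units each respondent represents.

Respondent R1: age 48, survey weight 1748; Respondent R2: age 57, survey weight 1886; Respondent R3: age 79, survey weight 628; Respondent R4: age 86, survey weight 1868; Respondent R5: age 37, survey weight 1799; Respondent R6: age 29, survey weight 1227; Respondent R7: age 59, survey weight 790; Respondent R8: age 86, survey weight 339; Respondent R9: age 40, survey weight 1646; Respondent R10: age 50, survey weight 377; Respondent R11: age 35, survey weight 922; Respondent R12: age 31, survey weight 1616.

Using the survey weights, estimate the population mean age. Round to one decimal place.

Weighted sum = 48×1748 + 57×1886 + 79×628 + 86×1868 + 37×1799 + 29×1227 + 59×790 + 86×339 + 40×1646 + 50×377 + 35×922 + 31×1616
  = 83904 + 107502 + 49612 + 160648 + 66563 + 35583 + 46610 + 29154 + 65840 + 18850 + 32270 + 50096 = 746632
Sum of weights = 1748 + 1886 + 628 + 1868 + 1799 + 1227 + 790 + 339 + 1646 + 377 + 922 + 1616 = 14846
Weighted mean = 746632 / 14846 = 50.291796

50.3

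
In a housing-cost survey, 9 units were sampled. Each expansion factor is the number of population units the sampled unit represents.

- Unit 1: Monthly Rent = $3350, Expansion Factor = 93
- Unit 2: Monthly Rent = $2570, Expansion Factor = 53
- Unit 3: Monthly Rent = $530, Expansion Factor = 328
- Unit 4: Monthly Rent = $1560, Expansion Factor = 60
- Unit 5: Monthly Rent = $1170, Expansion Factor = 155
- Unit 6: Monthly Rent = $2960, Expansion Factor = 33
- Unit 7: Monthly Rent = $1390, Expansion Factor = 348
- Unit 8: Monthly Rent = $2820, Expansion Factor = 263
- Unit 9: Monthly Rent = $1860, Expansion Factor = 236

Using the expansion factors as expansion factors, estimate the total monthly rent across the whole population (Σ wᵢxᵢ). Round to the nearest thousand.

2659000

Weighted total = 3350×93 + 2570×53 + 530×328 + 1560×60 + 1170×155 + 2960×33 + 1390×348 + 2820×263 + 1860×236
  = 311550 + 136210 + 173840 + 93600 + 181350 + 97680 + 483720 + 741660 + 438960 = 2658570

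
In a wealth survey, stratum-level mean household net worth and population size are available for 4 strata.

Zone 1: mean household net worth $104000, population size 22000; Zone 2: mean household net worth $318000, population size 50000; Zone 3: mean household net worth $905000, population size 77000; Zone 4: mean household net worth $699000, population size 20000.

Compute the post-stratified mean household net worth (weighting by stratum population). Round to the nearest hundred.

602700

Σ Nₕ·x̄ₕ = 104000×22000 + 318000×50000 + 905000×77000 + 699000×20000
  = 2288000000 + 15900000000 + 69685000000 + 13980000000 = 101853000000
Σ Nₕ = 22000 + 50000 + 77000 + 20000 = 169000
Overall mean = 101853000000 / 169000 = 602680.47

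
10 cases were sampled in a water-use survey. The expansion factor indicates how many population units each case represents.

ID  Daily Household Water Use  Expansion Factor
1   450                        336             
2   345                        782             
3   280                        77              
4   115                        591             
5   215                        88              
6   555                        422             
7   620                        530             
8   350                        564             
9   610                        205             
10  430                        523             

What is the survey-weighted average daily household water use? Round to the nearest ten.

Weighted sum = 450×336 + 345×782 + 280×77 + 115×591 + 215×88 + 555×422 + 620×530 + 350×564 + 610×205 + 430×523
  = 1639585
Sum of weights = 336 + 782 + 77 + 591 + 88 + 422 + 530 + 564 + 205 + 523 = 4118
Weighted mean = 1639585 / 4118 = 398.1508

400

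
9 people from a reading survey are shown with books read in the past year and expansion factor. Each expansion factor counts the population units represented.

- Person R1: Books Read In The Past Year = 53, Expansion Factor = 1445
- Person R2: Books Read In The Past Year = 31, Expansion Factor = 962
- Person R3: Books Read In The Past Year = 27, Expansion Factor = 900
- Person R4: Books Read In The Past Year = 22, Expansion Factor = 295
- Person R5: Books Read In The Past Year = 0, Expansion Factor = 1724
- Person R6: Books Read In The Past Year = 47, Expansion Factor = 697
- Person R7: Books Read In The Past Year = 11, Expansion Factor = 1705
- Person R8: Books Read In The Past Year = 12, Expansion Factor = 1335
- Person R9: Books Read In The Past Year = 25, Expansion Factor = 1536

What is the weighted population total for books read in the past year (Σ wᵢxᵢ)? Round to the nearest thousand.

243000

Weighted total = 53×1445 + 31×962 + 27×900 + 22×295 + 0×1724 + 47×697 + 11×1705 + 12×1335 + 25×1536
  = 76585 + 29822 + 24300 + 6490 + 0 + 32759 + 18755 + 16020 + 38400 = 243131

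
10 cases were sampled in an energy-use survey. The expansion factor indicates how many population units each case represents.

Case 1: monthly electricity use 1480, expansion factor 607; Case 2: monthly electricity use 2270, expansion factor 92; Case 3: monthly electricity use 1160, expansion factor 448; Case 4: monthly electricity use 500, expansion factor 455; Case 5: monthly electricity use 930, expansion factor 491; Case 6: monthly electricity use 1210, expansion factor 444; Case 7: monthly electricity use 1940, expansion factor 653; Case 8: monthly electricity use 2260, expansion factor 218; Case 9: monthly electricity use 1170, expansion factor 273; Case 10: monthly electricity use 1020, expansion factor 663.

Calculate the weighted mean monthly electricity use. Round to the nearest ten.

Weighted sum = 5603420
Sum of weights = 607 + 92 + 448 + 455 + 491 + 444 + 653 + 218 + 273 + 663 = 4344
Weighted mean = 5603420 / 4344 = 1289.9217

1290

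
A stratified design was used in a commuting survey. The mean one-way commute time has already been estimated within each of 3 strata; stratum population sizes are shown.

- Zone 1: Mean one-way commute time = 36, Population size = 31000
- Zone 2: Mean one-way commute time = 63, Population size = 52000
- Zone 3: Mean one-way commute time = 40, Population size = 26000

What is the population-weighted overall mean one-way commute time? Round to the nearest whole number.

Σ Nₕ·x̄ₕ = 36×31000 + 63×52000 + 40×26000
  = 1116000 + 3276000 + 1040000 = 5432000
Σ Nₕ = 31000 + 52000 + 26000 = 109000
Overall mean = 5432000 / 109000 = 49.834862

50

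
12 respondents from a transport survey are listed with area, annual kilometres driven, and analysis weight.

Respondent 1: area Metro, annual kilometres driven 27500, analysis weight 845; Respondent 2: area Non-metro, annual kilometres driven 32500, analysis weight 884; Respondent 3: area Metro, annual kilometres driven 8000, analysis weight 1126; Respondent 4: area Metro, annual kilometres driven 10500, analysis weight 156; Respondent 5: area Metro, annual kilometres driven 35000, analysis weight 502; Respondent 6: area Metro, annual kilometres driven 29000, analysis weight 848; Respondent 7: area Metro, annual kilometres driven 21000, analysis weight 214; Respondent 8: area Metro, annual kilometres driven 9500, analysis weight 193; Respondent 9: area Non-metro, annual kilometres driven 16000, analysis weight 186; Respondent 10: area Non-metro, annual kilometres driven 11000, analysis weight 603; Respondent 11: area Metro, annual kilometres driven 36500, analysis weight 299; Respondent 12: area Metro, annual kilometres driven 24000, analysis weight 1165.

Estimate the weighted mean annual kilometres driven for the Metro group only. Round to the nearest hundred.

Metro rows: 1, 3, 4, 5, 6, 7, 8, 11, 12
Weighted sum = 27500×845 + 8000×1126 + 10500×156 + 35000×502 + 29000×848 + 21000×214 + 9500×193 + 36500×299 + 24000×1165
  = 23237500 + 9008000 + 1638000 + 17570000 + 24592000 + 4494000 + 1833500 + 10913500 + 27960000 = 121246500
Sum of weights = 5348
Weighted mean = 121246500 / 5348 = 22671.372

22700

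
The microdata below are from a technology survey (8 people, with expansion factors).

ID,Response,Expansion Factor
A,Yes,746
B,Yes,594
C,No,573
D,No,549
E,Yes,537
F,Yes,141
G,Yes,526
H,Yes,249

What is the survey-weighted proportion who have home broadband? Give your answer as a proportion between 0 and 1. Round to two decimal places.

Sum of weights for 'Yes' = 746 + 594 + 537 + 141 + 526 + 249 = 2793
Total weight = 746 + 594 + 573 + 549 + 537 + 141 + 526 + 249 = 3915
Weighted proportion = 2793 / 3915 = 0.71340996

0.71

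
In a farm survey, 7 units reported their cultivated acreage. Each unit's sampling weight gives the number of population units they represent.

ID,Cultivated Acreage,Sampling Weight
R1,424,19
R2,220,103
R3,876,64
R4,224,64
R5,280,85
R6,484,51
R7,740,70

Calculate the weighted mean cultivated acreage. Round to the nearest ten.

Weighted sum = 424×19 + 220×103 + 876×64 + 224×64 + 280×85 + 484×51 + 740×70
  = 8056 + 22660 + 56064 + 14336 + 23800 + 24684 + 51800 = 201400
Sum of weights = 456
Weighted mean = 201400 / 456 = 441.66667

440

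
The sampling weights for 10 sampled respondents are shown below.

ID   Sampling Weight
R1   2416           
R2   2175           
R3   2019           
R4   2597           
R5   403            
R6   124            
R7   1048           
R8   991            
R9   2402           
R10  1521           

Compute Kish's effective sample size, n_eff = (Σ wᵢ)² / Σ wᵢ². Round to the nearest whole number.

Σ wᵢ = 2416 + 2175 + 2019 + 2597 + 403 + 124 + 1048 + 991 + 2402 + 1521 = 15696
Σ wᵢ² = 5837056 + 4730625 + 4076361 + 6744409 + 162409 + 15376 + 1098304 + 982081 + 5769604 + 2313441 = 31729666
n_eff = 15696² / 31729666 = 246364416 / 31729666 = 7.7644819

8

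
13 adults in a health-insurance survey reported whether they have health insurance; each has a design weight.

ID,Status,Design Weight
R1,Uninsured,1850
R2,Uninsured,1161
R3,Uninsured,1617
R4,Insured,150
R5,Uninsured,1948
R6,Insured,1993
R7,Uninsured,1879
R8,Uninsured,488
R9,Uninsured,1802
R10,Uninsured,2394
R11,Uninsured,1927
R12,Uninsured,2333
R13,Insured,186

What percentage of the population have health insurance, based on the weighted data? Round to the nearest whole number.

Sum of weights for 'Insured' = 150 + 1993 + 186 = 2329
Total weight = 19728
Weighted proportion = 2329 / 19728 = 0.11805556 → 11.805556%

12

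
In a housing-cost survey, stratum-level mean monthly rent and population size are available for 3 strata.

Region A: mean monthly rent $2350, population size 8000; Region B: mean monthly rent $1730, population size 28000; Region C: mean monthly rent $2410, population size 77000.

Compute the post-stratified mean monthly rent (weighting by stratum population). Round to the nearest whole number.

2237

Σ Nₕ·x̄ₕ = 252810000
Σ Nₕ = 8000 + 28000 + 77000 = 113000
Overall mean = 252810000 / 113000 = 2237.2566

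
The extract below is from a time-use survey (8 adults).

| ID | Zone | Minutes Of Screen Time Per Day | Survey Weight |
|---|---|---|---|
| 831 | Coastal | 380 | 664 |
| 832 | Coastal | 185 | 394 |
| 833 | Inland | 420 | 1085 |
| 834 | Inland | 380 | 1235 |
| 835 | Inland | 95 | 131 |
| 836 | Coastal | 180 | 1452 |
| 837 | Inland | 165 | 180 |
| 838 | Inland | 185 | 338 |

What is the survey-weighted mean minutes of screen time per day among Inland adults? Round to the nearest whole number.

347

Inland rows: 833, 834, 835, 837, 838
Weighted sum = 420×1085 + 380×1235 + 95×131 + 165×180 + 185×338
  = 1029675
Sum of weights = 1085 + 1235 + 131 + 180 + 338 = 2969
Weighted mean = 1029675 / 2969 = 346.80869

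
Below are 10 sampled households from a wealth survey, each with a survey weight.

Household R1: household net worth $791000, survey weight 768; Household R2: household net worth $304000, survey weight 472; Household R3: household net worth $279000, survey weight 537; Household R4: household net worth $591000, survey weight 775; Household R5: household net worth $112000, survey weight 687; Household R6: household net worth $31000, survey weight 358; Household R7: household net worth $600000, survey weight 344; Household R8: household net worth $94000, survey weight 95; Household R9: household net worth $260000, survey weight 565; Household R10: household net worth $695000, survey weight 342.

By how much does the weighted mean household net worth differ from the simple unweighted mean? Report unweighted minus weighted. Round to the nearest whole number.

Unweighted sum = 791000 + 304000 + 279000 + 591000 + 112000 + 31000 + 600000 + 94000 + 260000 + 695000 = 3757000
Unweighted mean = 3757000 / 10 = 375700
Weighted sum = 791000×768 + 304000×472 + 279000×537 + 591000×775 + 112000×687 + 31000×358 + 600000×344 + 94000×95 + 260000×565 + 695000×342
  = 2046786000
Sum of weights = 768 + 472 + 537 + 775 + 687 + 358 + 344 + 95 + 565 + 342 = 4943
Weighted mean = 2046786000 / 4943 = 414077.69
Difference (unweighted minus weighted) = -38377.686

-38378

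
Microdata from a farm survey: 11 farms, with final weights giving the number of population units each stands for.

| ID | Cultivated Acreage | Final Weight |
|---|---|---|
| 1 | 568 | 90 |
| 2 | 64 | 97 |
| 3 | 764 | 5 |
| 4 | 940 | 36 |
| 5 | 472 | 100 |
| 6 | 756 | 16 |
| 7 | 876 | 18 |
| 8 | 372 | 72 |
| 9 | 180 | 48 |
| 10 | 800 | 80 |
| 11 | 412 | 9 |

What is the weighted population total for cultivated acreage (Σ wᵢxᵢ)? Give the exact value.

Weighted total = 273184

273184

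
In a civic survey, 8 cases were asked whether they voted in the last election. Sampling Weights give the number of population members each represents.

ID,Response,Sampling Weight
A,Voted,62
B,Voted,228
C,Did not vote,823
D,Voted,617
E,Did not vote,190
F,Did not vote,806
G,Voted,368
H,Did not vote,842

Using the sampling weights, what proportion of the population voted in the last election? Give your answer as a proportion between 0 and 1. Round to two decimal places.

Sum of weights for 'Voted' = 62 + 228 + 617 + 368 = 1275
Total weight = 62 + 228 + 823 + 617 + 190 + 806 + 368 + 842 = 3936
Weighted proportion = 1275 / 3936 = 0.32393293

0.32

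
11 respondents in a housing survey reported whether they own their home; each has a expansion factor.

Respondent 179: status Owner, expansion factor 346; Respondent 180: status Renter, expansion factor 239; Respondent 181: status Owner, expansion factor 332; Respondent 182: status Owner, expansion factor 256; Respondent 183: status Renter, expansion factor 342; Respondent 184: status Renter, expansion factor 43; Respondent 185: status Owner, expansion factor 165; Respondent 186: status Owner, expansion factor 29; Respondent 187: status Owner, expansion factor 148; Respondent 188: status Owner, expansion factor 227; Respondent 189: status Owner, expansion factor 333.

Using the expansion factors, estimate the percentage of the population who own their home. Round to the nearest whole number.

75

Sum of weights for 'Owner' = 346 + 332 + 256 + 165 + 29 + 148 + 227 + 333 = 1836
Total weight = 346 + 239 + 332 + 256 + 342 + 43 + 165 + 29 + 148 + 227 + 333 = 2460
Weighted proportion = 1836 / 2460 = 0.74634146 → 74.634146%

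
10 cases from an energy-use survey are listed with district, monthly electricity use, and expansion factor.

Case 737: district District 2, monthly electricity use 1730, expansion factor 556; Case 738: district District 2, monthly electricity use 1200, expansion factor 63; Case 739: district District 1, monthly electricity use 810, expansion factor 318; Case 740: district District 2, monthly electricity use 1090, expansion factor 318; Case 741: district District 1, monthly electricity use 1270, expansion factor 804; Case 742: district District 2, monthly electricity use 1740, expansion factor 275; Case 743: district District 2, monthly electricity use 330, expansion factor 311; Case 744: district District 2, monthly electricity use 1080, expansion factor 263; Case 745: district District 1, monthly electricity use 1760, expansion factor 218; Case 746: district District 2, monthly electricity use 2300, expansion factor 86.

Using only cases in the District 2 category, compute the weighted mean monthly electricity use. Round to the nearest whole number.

1307

District 2 rows: 737, 738, 740, 742, 743, 744, 746
Weighted sum = 1730×556 + 1200×63 + 1090×318 + 1740×275 + 330×311 + 1080×263 + 2300×86
  = 961880 + 75600 + 346620 + 478500 + 102630 + 284040 + 197800 = 2447070
Sum of weights = 556 + 63 + 318 + 275 + 311 + 263 + 86 = 1872
Weighted mean = 2447070 / 1872 = 1307.1955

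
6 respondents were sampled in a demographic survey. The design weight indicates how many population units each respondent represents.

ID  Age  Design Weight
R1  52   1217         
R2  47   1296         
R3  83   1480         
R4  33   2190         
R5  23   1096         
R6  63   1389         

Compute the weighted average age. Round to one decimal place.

49.8

Weighted sum = 52×1217 + 47×1296 + 83×1480 + 33×2190 + 23×1096 + 63×1389
  = 63284 + 60912 + 122840 + 72270 + 25208 + 87507 = 432021
Sum of weights = 1217 + 1296 + 1480 + 2190 + 1096 + 1389 = 8668
Weighted mean = 432021 / 8668 = 49.840909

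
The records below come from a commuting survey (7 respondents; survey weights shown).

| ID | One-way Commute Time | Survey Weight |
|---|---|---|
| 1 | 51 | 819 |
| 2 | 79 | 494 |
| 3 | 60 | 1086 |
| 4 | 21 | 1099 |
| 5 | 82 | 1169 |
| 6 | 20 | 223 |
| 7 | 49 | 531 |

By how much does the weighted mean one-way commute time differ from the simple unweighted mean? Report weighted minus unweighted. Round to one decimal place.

Unweighted sum = 51 + 79 + 60 + 21 + 82 + 20 + 49 = 362
Unweighted mean = 362 / 7 = 51.714286
Weighted sum = 51×819 + 79×494 + 60×1086 + 21×1099 + 82×1169 + 20×223 + 49×531
  = 41769 + 39026 + 65160 + 23079 + 95858 + 4460 + 26019 = 295371
Sum of weights = 819 + 494 + 1086 + 1099 + 1169 + 223 + 531 = 5421
Weighted mean = 295371 / 5421 = 54.486442
Difference (weighted minus unweighted) = 2.7721559

2.8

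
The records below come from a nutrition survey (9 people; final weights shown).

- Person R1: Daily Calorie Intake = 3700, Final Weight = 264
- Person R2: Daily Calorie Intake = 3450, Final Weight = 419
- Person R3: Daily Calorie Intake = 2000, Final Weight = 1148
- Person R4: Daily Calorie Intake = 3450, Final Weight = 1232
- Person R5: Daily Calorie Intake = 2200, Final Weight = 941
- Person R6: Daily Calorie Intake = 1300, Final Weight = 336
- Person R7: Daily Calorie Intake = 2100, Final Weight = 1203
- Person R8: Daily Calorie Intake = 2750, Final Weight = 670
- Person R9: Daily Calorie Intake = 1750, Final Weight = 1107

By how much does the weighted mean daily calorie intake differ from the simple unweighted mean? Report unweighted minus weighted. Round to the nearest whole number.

93

Unweighted sum = 22700
Unweighted mean = 22700 / 9 = 2522.2222
Weighted sum = 3700×264 + 3450×419 + 2000×1148 + 3450×1232 + 2200×941 + 1300×336 + 2100×1203 + 2750×670 + 1750×1107
  = 976800 + 1445550 + 2296000 + 4250400 + 2070200 + 436800 + 2526300 + 1842500 + 1937250 = 17781800
Sum of weights = 264 + 419 + 1148 + 1232 + 941 + 336 + 1203 + 670 + 1107 = 7320
Weighted mean = 17781800 / 7320 = 2429.2077
Difference (unweighted minus weighted) = 93.014572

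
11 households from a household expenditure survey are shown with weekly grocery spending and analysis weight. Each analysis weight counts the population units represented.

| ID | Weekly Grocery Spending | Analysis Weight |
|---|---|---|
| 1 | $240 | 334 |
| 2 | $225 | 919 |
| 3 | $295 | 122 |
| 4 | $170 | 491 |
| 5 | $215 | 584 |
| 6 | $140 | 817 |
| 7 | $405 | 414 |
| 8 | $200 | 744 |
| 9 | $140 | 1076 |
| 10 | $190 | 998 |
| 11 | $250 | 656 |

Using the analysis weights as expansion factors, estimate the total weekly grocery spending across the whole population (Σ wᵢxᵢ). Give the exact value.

1467065

Weighted total = 240×334 + 225×919 + 295×122 + 170×491 + 215×584 + 140×817 + 405×414 + 200×744 + 140×1076 + 190×998 + 250×656
  = 80160 + 206775 + 35990 + 83470 + 125560 + 114380 + 167670 + 148800 + 150640 + 189620 + 164000 = 1467065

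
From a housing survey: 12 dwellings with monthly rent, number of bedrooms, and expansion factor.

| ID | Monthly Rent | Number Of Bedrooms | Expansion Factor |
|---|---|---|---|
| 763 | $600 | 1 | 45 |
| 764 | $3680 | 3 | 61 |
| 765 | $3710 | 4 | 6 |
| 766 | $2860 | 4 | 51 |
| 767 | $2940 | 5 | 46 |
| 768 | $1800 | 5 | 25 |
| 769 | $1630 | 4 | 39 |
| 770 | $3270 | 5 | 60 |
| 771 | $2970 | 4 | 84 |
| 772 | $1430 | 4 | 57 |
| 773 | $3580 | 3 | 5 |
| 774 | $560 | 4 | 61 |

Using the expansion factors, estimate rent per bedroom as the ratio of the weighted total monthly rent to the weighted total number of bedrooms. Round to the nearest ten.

590

Σ wᵢ·y = 1242660
Σ wᵢ·x = 1×45 + 3×61 + 4×6 + 4×51 + 5×46 + 5×25 + 4×39 + 5×60 + 4×84 + 4×57 + 3×5 + 4×61
  = 45 + 183 + 24 + 204 + 230 + 125 + 156 + 300 + 336 + 228 + 15 + 244 = 2090
Ratio = 1242660 / 2090 = 594.57416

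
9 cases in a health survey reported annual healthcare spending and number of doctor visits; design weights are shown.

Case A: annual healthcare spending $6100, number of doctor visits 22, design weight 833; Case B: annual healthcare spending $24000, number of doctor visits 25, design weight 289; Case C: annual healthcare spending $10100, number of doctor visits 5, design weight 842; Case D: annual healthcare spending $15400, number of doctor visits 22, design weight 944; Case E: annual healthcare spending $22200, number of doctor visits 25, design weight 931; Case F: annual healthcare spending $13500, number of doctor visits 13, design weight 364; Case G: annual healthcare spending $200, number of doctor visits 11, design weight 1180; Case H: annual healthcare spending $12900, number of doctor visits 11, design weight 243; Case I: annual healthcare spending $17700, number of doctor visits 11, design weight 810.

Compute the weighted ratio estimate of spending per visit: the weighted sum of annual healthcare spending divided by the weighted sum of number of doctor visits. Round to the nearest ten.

Σ wᵢ·y = 78349000
Σ wᵢ·x = 103099
Ratio = 78349000 / 103099 = 759.93948

760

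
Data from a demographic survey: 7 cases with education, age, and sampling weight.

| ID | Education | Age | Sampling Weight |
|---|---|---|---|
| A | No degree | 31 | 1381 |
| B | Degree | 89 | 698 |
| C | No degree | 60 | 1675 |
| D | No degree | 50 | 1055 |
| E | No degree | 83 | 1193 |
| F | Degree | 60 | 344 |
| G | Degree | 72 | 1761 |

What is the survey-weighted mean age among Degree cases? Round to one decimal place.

74.8

Degree rows: B, F, G
Weighted sum = 89×698 + 60×344 + 72×1761
  = 209554
Sum of weights = 2803
Weighted mean = 209554 / 2803 = 74.760614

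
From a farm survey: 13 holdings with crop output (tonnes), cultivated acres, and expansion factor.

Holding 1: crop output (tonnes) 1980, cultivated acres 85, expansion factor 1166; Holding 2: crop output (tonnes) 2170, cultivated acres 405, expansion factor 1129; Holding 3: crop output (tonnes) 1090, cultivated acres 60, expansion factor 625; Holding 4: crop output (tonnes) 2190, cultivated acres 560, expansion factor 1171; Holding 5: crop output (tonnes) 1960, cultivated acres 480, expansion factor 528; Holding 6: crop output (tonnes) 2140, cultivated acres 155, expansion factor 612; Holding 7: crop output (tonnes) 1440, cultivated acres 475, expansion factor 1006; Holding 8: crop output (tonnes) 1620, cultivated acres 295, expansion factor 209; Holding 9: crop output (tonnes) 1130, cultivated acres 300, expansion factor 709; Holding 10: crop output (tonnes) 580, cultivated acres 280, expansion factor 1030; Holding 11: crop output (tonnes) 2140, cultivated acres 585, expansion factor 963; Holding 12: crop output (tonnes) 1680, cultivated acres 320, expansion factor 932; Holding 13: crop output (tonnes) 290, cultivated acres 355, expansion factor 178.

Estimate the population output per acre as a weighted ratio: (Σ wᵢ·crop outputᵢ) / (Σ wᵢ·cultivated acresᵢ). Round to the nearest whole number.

Σ wᵢ·y = 17212900
Σ wᵢ·x = 3563305
Ratio = 17212900 / 3563305 = 4.8305997

5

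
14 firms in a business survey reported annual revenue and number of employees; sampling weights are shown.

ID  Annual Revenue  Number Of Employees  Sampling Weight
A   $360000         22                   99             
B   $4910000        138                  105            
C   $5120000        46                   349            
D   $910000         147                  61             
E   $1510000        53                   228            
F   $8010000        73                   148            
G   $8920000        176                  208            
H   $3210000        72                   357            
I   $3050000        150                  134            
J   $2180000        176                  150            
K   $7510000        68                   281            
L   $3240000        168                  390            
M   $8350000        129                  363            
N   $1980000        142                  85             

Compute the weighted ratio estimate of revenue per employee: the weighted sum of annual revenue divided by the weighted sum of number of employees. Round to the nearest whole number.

Σ wᵢ·y = 14233630000
Σ wᵢ·x = 316914
Ratio = 14233630000 / 316914 = 44913.226

44913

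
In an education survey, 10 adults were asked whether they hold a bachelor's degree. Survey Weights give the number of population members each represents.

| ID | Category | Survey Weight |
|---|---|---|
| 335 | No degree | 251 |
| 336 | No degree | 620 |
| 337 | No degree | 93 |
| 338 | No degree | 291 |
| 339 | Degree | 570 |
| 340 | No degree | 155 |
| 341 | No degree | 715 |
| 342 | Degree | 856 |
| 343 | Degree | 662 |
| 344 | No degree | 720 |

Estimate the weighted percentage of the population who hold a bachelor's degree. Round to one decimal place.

Sum of weights for 'Degree' = 570 + 856 + 662 = 2088
Total weight = 251 + 620 + 93 + 291 + 570 + 155 + 715 + 856 + 662 + 720 = 4933
Weighted proportion = 2088 / 4933 = 0.42327184 → 42.327184%

42.3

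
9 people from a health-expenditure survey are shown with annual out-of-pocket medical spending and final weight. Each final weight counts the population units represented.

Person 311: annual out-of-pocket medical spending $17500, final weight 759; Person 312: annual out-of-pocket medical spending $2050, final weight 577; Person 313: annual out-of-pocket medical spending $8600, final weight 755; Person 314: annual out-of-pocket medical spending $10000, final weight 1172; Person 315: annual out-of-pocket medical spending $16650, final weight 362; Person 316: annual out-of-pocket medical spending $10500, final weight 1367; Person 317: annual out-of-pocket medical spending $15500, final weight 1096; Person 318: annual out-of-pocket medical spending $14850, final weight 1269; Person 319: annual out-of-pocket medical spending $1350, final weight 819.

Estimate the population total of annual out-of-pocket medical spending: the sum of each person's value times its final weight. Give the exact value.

Weighted total = 17500×759 + 2050×577 + 8600×755 + 10000×1172 + 16650×362 + 10500×1367 + 15500×1096 + 14850×1269 + 1350×819
  = 89997450

89997450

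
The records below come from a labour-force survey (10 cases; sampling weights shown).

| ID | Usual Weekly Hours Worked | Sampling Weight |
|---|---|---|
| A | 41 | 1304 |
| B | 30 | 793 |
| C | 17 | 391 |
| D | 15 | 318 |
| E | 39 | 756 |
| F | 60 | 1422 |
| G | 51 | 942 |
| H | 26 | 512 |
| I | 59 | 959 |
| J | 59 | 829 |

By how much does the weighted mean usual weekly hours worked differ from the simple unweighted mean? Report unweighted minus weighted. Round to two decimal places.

-5.32

Unweighted sum = 41 + 30 + 17 + 15 + 39 + 60 + 51 + 26 + 59 + 59 = 397
Unweighted mean = 397 / 10 = 39.7
Weighted sum = 41×1304 + 30×793 + 17×391 + 15×318 + 39×756 + 60×1422 + 51×942 + 26×512 + 59×959 + 59×829
  = 53464 + 23790 + 6647 + 4770 + 29484 + 85320 + 48042 + 13312 + 56581 + 48911 = 370321
Sum of weights = 1304 + 793 + 391 + 318 + 756 + 1422 + 942 + 512 + 959 + 829 = 8226
Weighted mean = 370321 / 8226 = 45.018356
Difference (unweighted minus weighted) = -5.3183564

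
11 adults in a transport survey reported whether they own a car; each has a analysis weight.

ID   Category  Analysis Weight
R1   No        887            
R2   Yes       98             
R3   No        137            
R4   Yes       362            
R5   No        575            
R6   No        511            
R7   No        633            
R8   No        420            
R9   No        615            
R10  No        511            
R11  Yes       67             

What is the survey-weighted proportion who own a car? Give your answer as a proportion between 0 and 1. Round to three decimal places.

0.109

Sum of weights for 'Yes' = 98 + 362 + 67 = 527
Total weight = 887 + 98 + 137 + 362 + 575 + 511 + 633 + 420 + 615 + 511 + 67 = 4816
Weighted proportion = 527 / 4816 = 0.10942691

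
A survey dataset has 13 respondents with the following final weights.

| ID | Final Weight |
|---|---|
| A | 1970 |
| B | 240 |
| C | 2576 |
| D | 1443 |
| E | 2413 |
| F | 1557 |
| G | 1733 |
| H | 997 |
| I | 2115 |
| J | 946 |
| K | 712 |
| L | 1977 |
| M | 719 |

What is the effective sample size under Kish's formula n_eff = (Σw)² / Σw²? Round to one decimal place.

Σ wᵢ = 19398
Σ wᵢ² = 35201216
n_eff = 19398² / 35201216 = 376282404 / 35201216 = 10.689472

10.7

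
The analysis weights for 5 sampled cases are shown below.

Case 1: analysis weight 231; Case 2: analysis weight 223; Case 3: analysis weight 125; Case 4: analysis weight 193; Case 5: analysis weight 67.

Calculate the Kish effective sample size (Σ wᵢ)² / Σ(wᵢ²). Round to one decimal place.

Σ wᵢ = 231 + 223 + 125 + 193 + 67 = 839
Σ wᵢ² = 53361 + 49729 + 15625 + 37249 + 4489 = 160453
n_eff = 839² / 160453 = 703921 / 160453 = 4.3870853

4.4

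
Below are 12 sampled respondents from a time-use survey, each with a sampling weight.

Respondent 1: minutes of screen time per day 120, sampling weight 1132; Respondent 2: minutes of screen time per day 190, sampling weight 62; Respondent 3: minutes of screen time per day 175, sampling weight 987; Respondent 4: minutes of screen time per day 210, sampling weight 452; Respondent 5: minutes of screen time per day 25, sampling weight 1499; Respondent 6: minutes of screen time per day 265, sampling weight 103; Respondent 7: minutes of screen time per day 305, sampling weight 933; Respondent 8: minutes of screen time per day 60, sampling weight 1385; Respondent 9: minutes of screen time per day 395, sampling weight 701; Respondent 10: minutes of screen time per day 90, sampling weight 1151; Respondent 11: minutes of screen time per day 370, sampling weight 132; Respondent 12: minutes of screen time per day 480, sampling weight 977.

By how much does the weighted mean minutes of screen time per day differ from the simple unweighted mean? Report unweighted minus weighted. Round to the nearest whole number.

40

Unweighted sum = 120 + 190 + 175 + 210 + 25 + 265 + 305 + 60 + 395 + 90 + 370 + 480 = 2685
Unweighted mean = 2685 / 12 = 223.75
Weighted sum = 120×1132 + 190×62 + 175×987 + 210×452 + 25×1499 + 265×103 + 305×933 + 60×1385 + 395×701 + 90×1151 + 370×132 + 480×977
  = 135840 + 11780 + 172725 + 94920 + 37475 + 27295 + 284565 + 83100 + 276895 + 103590 + 48840 + 468960 = 1745985
Sum of weights = 9514
Weighted mean = 1745985 / 9514 = 183.51745
Difference (unweighted minus weighted) = 40.232552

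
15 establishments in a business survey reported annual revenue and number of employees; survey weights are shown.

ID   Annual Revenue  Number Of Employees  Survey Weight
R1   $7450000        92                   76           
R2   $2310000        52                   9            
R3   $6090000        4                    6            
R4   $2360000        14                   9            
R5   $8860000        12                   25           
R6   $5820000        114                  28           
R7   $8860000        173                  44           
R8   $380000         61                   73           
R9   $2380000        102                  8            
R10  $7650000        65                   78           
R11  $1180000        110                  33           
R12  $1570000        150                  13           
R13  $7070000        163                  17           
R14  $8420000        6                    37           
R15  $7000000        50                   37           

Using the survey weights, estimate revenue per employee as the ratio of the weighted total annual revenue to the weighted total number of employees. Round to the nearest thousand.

71000

Σ wᵢ·y = 2812630000
Σ wᵢ·x = 39476
Ratio = 2812630000 / 39476 = 71249.113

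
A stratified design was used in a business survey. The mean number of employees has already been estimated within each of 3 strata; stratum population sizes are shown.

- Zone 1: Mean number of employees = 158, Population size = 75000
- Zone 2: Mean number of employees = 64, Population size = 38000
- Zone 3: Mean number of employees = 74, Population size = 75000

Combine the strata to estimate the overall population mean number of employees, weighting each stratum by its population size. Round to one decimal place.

105.5

Σ Nₕ·x̄ₕ = 158×75000 + 64×38000 + 74×75000
  = 11850000 + 2432000 + 5550000 = 19832000
Σ Nₕ = 188000
Overall mean = 19832000 / 188000 = 105.48936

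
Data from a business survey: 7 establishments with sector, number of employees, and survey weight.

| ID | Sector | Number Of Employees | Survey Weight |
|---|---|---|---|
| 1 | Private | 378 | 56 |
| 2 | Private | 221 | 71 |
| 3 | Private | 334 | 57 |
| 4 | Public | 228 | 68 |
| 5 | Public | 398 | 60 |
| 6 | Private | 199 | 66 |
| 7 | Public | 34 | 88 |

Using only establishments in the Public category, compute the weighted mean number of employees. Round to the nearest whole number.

196

Public rows: 4, 5, 7
Weighted sum = 228×68 + 398×60 + 34×88
  = 15504 + 23880 + 2992 = 42376
Sum of weights = 68 + 60 + 88 = 216
Weighted mean = 42376 / 216 = 196.18519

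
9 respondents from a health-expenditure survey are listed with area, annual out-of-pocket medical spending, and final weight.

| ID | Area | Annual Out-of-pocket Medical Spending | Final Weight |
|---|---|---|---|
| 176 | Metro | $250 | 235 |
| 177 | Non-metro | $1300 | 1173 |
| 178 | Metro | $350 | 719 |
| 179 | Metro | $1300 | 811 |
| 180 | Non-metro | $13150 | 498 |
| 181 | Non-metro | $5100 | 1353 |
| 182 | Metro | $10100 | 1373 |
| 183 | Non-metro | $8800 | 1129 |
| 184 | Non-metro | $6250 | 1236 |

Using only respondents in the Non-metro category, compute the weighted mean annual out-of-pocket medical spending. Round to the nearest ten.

Non-metro rows: 177, 180, 181, 183, 184
Weighted sum = 1300×1173 + 13150×498 + 5100×1353 + 8800×1129 + 6250×1236
  = 32634100
Sum of weights = 1173 + 498 + 1353 + 1129 + 1236 = 5389
Weighted mean = 32634100 / 5389 = 6055.6875

6060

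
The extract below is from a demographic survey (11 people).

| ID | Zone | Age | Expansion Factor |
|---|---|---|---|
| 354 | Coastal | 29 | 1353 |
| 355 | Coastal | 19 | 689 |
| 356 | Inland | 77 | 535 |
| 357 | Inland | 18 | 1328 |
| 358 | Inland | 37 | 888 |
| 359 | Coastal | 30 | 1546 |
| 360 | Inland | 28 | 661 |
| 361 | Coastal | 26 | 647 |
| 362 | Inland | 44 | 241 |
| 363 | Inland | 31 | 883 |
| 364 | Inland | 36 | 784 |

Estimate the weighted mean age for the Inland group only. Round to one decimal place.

Inland rows: 356, 357, 358, 360, 362, 363, 364
Weighted sum = 182664
Sum of weights = 535 + 1328 + 888 + 661 + 241 + 883 + 784 = 5320
Weighted mean = 182664 / 5320 = 34.335338

34.3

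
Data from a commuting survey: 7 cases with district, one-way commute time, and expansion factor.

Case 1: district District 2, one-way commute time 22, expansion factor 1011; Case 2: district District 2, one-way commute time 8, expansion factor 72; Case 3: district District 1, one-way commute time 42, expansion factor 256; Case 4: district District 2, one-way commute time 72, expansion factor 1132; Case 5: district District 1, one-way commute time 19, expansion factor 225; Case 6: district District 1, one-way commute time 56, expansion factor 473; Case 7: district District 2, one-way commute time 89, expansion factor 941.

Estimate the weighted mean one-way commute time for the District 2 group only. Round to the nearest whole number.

60

District 2 rows: 1, 2, 4, 7
Weighted sum = 22×1011 + 8×72 + 72×1132 + 89×941
  = 22242 + 576 + 81504 + 83749 = 188071
Sum of weights = 1011 + 72 + 1132 + 941 = 3156
Weighted mean = 188071 / 3156 = 59.591572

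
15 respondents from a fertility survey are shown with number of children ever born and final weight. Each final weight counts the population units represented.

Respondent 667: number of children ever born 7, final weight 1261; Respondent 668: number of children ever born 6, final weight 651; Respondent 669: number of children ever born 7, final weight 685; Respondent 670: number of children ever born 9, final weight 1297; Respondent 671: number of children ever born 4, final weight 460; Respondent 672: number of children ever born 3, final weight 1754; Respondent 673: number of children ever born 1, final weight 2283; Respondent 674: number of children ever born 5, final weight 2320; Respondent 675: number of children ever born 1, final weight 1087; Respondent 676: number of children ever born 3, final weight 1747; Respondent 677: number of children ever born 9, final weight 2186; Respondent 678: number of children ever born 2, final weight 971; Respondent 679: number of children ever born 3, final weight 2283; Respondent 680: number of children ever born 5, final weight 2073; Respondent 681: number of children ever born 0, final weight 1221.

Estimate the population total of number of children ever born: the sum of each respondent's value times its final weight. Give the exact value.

Weighted total = 95344

95344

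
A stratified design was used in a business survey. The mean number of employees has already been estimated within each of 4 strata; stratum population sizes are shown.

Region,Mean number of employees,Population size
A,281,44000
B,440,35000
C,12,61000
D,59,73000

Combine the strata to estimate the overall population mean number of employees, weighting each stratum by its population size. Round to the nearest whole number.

Σ Nₕ·x̄ₕ = 281×44000 + 440×35000 + 12×61000 + 59×73000
  = 12364000 + 15400000 + 732000 + 4307000 = 32803000
Σ Nₕ = 44000 + 35000 + 61000 + 73000 = 213000
Overall mean = 32803000 / 213000 = 154.00469

154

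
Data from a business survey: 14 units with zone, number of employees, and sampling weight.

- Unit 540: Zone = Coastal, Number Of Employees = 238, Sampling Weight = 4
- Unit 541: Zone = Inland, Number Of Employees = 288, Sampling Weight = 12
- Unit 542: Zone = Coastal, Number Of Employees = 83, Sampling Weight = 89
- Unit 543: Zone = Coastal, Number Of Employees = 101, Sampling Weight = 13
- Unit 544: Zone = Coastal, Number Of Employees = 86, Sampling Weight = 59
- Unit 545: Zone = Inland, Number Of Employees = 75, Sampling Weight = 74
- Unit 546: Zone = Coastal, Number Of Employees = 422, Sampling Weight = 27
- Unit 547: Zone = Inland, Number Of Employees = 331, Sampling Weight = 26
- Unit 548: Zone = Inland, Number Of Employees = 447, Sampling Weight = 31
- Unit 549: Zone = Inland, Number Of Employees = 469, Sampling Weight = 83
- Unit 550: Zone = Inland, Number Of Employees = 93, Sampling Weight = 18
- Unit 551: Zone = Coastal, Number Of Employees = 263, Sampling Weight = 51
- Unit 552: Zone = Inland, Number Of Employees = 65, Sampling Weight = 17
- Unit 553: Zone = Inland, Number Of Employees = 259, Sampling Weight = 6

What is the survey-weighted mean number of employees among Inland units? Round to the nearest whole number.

Inland rows: 541, 545, 547, 548, 549, 550, 552, 553
Weighted sum = 288×12 + 75×74 + 331×26 + 447×31 + 469×83 + 93×18 + 65×17 + 259×6
  = 74729
Sum of weights = 12 + 74 + 26 + 31 + 83 + 18 + 17 + 6 = 267
Weighted mean = 74729 / 267 = 279.8839

280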